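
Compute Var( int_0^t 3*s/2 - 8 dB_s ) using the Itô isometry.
Var = t*(3*t^2 - 48*t + 256)/4

The Itô integral of a deterministic integrand f(s) has mean 0 because each increment f(s) * (B_{s+ds} - B_s) has mean 0. By the Itô isometry:
  Var( int_0^t f(s) dB_s ) = E[ (int_0^t f(s) dB_s)^2 ] = int_0^t f(s)^2 ds.
Here f(s) = 3*s/2 - 8, so f(s)^2 = (3*s - 16)^2/4. Integrate:
  int_0^t ((3*s - 16)^2/4) ds = t*(3*t^2 - 48*t + 256)/4.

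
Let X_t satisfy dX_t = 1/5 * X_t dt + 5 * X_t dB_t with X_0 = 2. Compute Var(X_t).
Var(X_t) = 4*(exp(25*t) - 1)*exp(2*t/5)

For GBM dX = mu X dt + sigma X dB with X_0 = x_0, apply Itô to Y = log X: dY = (mu - sigma^2/2) dt + sigma dB, so Y_t = log(x_0) + (mu - sigma^2/2) t + sigma B_t and hence X_t = x_0 * exp((mu - sigma^2/2) t + sigma B_t).
With mu = 1/5, sigma = 5, x_0 = 2, this gives:
  X_t = 2 * exp((-123/10) * t + (5) * B_t).
Since sigma*B_t ~ Normal(0, sigma^2 t), E[exp(sigma*B_t)] = exp(sigma^2 t / 2); so E[X_t] = x_0 * exp((mu - sigma^2/2) t) * exp(sigma^2 t / 2) = x_0 * exp(mu t) = 2*exp(t/5).
Var(X_t) = E[X_t^2] - (E[X_t])^2 = x_0^2 * exp(2 mu t) * (exp(sigma^2 t) - 1) = 4*(exp(25*t) - 1)*exp(2*t/5).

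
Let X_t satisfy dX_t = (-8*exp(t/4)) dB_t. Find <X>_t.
<X>_t = 128*exp(t/2) - 128

For an Itô process dX_t = a(t) dt + b(t) dB_t, the quadratic variation is <X>_t = int_0^t b(s)^2 ds (the drift term does not contribute). Here b(s) = -8*exp(s/4), so
  b(s)^2 = 64*exp(s/2).
Integrating from 0 to t:
  <X>_t = int_0^t (64*exp(s/2)) ds = 128*exp(t/2) - 128.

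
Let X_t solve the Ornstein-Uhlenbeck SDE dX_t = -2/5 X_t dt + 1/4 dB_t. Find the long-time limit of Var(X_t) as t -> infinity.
lim Var(X_t) = 5/64

The OU SDE dX = -theta X dt + sigma dB admits the integrating factor exp(theta t): d(exp(theta t) X_t) = sigma exp(theta t) dB_t. Integrating from 0 to t gives X_t = x_0 * exp(-theta t) + sigma * int_0^t exp(-theta (t-s)) dB_s for any initial x_0. The Itô integral has variance (by the Itô isometry) sigma^2 * int_0^t exp(-2 theta (t - s)) ds = sigma^2 * (1 - exp(-2 theta t)) / (2 theta), independent of x_0.
With theta = 2/5, sigma = 1/4:
  Var(X_t) = (1/4)^2 * (1 - exp(-2*2/5 t)) / (2 * 2/5) = 5/64 - 5*exp(-4*t/5)/64.
As t -> infinity, exp(-2*2/5 t) -> 0, so the stationary variance is sigma^2 / (2 theta) = 5/64.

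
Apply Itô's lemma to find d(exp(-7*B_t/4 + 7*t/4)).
d(exp(-7*B_t/4 + 7*t/4)) = (105*exp(-7*B_t/4 + 7*t/4)/32) dt + (-7*exp(-7*B_t/4 + 7*t/4)/4) dB_t

Itô's formula for f(t, x): d f(t, B_t) = (f_t + (1/2) f_xx) dt + f_x dB_t. Compute partials of f(t, x) = exp(7*t/4 - 7*x/4):
  f_t(t,x)  = 7*exp(7*t/4 - 7*x/4)/4
  f_x(t,x)  = -7*exp(7*t/4 - 7*x/4)/4
  f_xx(t,x) = 49*exp(7*t/4 - 7*x/4)/16
Assemble drift = f_t + (1/2) f_xx = 105*exp(7*t/4 - 7*x/4)/32 and diffusion = f_x = -7*exp(7*t/4 - 7*x/4)/4. Substituting x = B_t:
  d(exp(-7*B_t/4 + 7*t/4)) = (105*exp(-7*B_t/4 + 7*t/4)/32) dt + (-7*exp(-7*B_t/4 + 7*t/4)/4) dB_t.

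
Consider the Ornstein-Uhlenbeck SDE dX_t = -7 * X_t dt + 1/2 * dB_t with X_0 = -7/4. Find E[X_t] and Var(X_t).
E[X_t] = -7*exp(-7*t)/4; Var(X_t) = 1/56 - exp(-14*t)/56

The OU SDE dX = -theta X dt + sigma dB admits the integrating factor exp(theta t): d(exp(theta t) X_t) = sigma exp(theta t) dB_t. Integrating from 0 to t:
  X_t = x_0 * exp(-theta t) + sigma * int_0^t exp(-theta (t-s)) dB_s.
The Itô integral has mean 0 and (by the Itô isometry) variance sigma^2 * int_0^t exp(-2 theta (t - s)) ds = sigma^2 * (1 - exp(-2 theta t)) / (2 theta).
With theta = 7, sigma = 1/2, x_0 = -7/4:
  E[X_t] = -7/4 * exp(-7 t) = -7*exp(-7*t)/4
  Var(X_t) = (1/2)^2 * (1 - exp(-2*7 t)) / (2 * 7) = 1/56 - exp(-14*t)/56.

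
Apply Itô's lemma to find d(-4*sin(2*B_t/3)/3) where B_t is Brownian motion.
d(-4*sin(2*B_t/3)/3) = (8*sin(2*B_t/3)/27) dt + (-8*cos(2*B_t/3)/9) dB_t

Itô's formula for f(B_t) gives d f(B_t) = f'(B_t) dB_t + (1/2) f''(B_t) dt. Compute derivatives of f(x) = -4*sin(2*x/3)/3:
  f'(x)  = -8*cos(2*x/3)/9
  f''(x) = 16*sin(2*x/3)/27
Substitute x = B_t and multiply the f'' term by 1/2:
  drift     = (1/2) * (16*sin(2*x/3)/27) evaluated at B_t = 8*sin(2*B_t/3)/27
  diffusion = (-8*cos(2*x/3)/9) evaluated at B_t = -8*cos(2*B_t/3)/9
Therefore d(-4*sin(2*B_t/3)/3) = (8*sin(2*B_t/3)/27) dt + (-8*cos(2*B_t/3)/9) dB_t.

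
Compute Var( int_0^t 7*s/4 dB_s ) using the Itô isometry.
Var = 49*t^3/48

The Itô integral of a deterministic integrand f(s) has mean 0 because each increment f(s) * (B_{s+ds} - B_s) has mean 0. By the Itô isometry:
  Var( int_0^t f(s) dB_s ) = E[ (int_0^t f(s) dB_s)^2 ] = int_0^t f(s)^2 ds.
Here f(s) = 7*s/4, so f(s)^2 = 49*s^2/16. Integrate:
  int_0^t (49*s^2/16) ds = 49*t^3/48.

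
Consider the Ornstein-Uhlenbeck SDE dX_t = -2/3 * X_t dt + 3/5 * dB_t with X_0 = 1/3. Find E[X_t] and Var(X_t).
E[X_t] = exp(-2*t/3)/3; Var(X_t) = 27/100 - 27*exp(-4*t/3)/100

The OU SDE dX = -theta X dt + sigma dB admits the integrating factor exp(theta t): d(exp(theta t) X_t) = sigma exp(theta t) dB_t. Integrating from 0 to t:
  X_t = x_0 * exp(-theta t) + sigma * int_0^t exp(-theta (t-s)) dB_s.
The Itô integral has mean 0 and (by the Itô isometry) variance sigma^2 * int_0^t exp(-2 theta (t - s)) ds = sigma^2 * (1 - exp(-2 theta t)) / (2 theta).
With theta = 2/3, sigma = 3/5, x_0 = 1/3:
  E[X_t] = 1/3 * exp(-2/3 t) = exp(-2*t/3)/3
  Var(X_t) = (3/5)^2 * (1 - exp(-2*2/3 t)) / (2 * 2/3) = 27/100 - 27*exp(-4*t/3)/100.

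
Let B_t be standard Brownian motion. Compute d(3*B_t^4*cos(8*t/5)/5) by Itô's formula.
d(3*B_t^4*cos(8*t/5)/5) = (6*B_t^2*(-4*B_t^2*sin(8*t/5) + 15*cos(8*t/5))/25) dt + (12*B_t^3*cos(8*t/5)/5) dB_t

Itô's formula for f(t, x): d f(t, B_t) = (f_t + (1/2) f_xx) dt + f_x dB_t. Compute partials of f(t, x) = 3*x^4*cos(8*t/5)/5:
  f_t(t,x)  = -24*x^4*sin(8*t/5)/25
  f_x(t,x)  = 12*x^3*cos(8*t/5)/5
  f_xx(t,x) = 36*x^2*cos(8*t/5)/5
Assemble drift = f_t + (1/2) f_xx = 6*x^2*(-4*x^2*sin(8*t/5) + 15*cos(8*t/5))/25 and diffusion = f_x = 12*x^3*cos(8*t/5)/5. Substituting x = B_t:
  d(3*B_t^4*cos(8*t/5)/5) = (6*B_t^2*(-4*B_t^2*sin(8*t/5) + 15*cos(8*t/5))/25) dt + (12*B_t^3*cos(8*t/5)/5) dB_t.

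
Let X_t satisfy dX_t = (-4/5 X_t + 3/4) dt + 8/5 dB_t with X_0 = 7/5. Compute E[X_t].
E[X_t] = 15/16 + 37*exp(-4*t/5)/80

Taking expectations and using E[dB_t] = 0, the mean m(t) = E[X_t] satisfies the ODE m'(t) = a m(t) + b with m(0) = x_0. With a = -4/5, b = 3/4, x_0 = 7/5, the solution is
  m(t) = x_0 * exp(a t) + (b/a) * (exp(a t) - 1)
       = (7/5) * exp((-4/5) t) + ((3/4)/(-4/5)) * (exp((-4/5) t) - 1)
       = 15/16 + 37*exp(-4*t/5)/80.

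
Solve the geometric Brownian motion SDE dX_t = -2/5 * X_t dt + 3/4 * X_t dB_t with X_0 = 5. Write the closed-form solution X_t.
X_t = 5 * exp((-109/160) * t + (3/4) * B_t)

For GBM dX = mu X dt + sigma X dB with X_0 = x_0, apply Itô to Y = log X: dY = (mu - sigma^2/2) dt + sigma dB, so Y_t = log(x_0) + (mu - sigma^2/2) t + sigma B_t and hence X_t = x_0 * exp((mu - sigma^2/2) t + sigma B_t).
With mu = -2/5, sigma = 3/4, x_0 = 5, this gives:
  X_t = 5 * exp((-109/160) * t + (3/4) * B_t).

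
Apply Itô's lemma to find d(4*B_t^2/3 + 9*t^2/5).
d(4*B_t^2/3 + 9*t^2/5) = (18*t/5 + 4/3) dt + (8*B_t/3) dB_t

Itô's formula for f(t, x): d f(t, B_t) = (f_t + (1/2) f_xx) dt + f_x dB_t. Compute partials of f(t, x) = 9*t^2/5 + 4*x^2/3:
  f_t(t,x)  = 18*t/5
  f_x(t,x)  = 8*x/3
  f_xx(t,x) = 8/3
Assemble drift = f_t + (1/2) f_xx = 18*t/5 + 4/3 and diffusion = f_x = 8*x/3. Substituting x = B_t:
  d(4*B_t^2/3 + 9*t^2/5) = (18*t/5 + 4/3) dt + (8*B_t/3) dB_t.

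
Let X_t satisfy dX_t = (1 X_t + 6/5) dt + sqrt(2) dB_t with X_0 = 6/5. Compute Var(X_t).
Var(X_t) = exp(2*t) - 1

The variance V(t) = Var(X_t) satisfies V'(t) = 2 a V(t) + c^2 with V(0) = 0 (drift coefficient is linear in X, diffusion is constant). With a = 1, c = sqrt(2), the solution is
  V(t) = (c^2 / (2 a)) * (exp(2 a t) - 1)
       = (sqrt(2)^2 / (2*1)) * (exp(2 t) - 1)
       = exp(2*t) - 1.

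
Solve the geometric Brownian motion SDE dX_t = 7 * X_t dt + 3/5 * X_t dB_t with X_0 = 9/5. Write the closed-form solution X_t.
X_t = 9/5 * exp((341/50) * t + (3/5) * B_t)

For GBM dX = mu X dt + sigma X dB with X_0 = x_0, apply Itô to Y = log X: dY = (mu - sigma^2/2) dt + sigma dB, so Y_t = log(x_0) + (mu - sigma^2/2) t + sigma B_t and hence X_t = x_0 * exp((mu - sigma^2/2) t + sigma B_t).
With mu = 7, sigma = 3/5, x_0 = 9/5, this gives:
  X_t = 9/5 * exp((341/50) * t + (3/5) * B_t).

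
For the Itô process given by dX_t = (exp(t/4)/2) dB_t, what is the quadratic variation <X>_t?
<X>_t = exp(t/2)/2 - 1/2

For an Itô process dX_t = a(t) dt + b(t) dB_t, the quadratic variation is <X>_t = int_0^t b(s)^2 ds (the drift term does not contribute). Here b(s) = exp(s/4)/2, so
  b(s)^2 = exp(s/2)/4.
Integrating from 0 to t:
  <X>_t = int_0^t (exp(s/2)/4) ds = exp(t/2)/2 - 1/2.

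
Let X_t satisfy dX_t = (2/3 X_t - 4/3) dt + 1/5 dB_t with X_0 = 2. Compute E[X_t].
E[X_t] = 2

Taking expectations and using E[dB_t] = 0, the mean m(t) = E[X_t] satisfies the ODE m'(t) = a m(t) + b with m(0) = x_0. With a = 2/3, b = -4/3, x_0 = 2, the solution is
  m(t) = x_0 * exp(a t) + (b/a) * (exp(a t) - 1)
       = 2 * exp((2/3) t) + ((-4/3)/(2/3)) * (exp((2/3) t) - 1)
       = 2.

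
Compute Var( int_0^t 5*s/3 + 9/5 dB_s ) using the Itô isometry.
Var = t*(625*t^2 + 2025*t + 2187)/675

The Itô integral of a deterministic integrand f(s) has mean 0 because each increment f(s) * (B_{s+ds} - B_s) has mean 0. By the Itô isometry:
  Var( int_0^t f(s) dB_s ) = E[ (int_0^t f(s) dB_s)^2 ] = int_0^t f(s)^2 ds.
Here f(s) = 5*s/3 + 9/5, so f(s)^2 = (25*s + 27)^2/225. Integrate:
  int_0^t ((25*s + 27)^2/225) ds = t*(625*t^2 + 2025*t + 2187)/675.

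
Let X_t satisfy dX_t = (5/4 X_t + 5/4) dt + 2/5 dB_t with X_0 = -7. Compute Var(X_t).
Var(X_t) = 8*exp(5*t/2)/125 - 8/125

The variance V(t) = Var(X_t) satisfies V'(t) = 2 a V(t) + c^2 with V(0) = 0 (drift coefficient is linear in X, diffusion is constant). With a = 5/4, c = 2/5, the solution is
  V(t) = (c^2 / (2 a)) * (exp(2 a t) - 1)
       = ((2/5)^2 / (2*(5/4))) * (exp((5/2) t) - 1)
       = 8*exp(5*t/2)/125 - 8/125.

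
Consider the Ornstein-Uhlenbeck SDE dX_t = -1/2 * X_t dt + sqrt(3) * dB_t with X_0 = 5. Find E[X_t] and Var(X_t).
E[X_t] = 5*exp(-t/2); Var(X_t) = 3 - 3*exp(-t)

The OU SDE dX = -theta X dt + sigma dB admits the integrating factor exp(theta t): d(exp(theta t) X_t) = sigma exp(theta t) dB_t. Integrating from 0 to t:
  X_t = x_0 * exp(-theta t) + sigma * int_0^t exp(-theta (t-s)) dB_s.
The Itô integral has mean 0 and (by the Itô isometry) variance sigma^2 * int_0^t exp(-2 theta (t - s)) ds = sigma^2 * (1 - exp(-2 theta t)) / (2 theta).
With theta = 1/2, sigma = sqrt(3), x_0 = 5:
  E[X_t] = 5 * exp(-1/2 t) = 5*exp(-t/2)
  Var(X_t) = (sqrt(3))^2 * (1 - exp(-2*1/2 t)) / (2 * 1/2) = 3 - 3*exp(-t).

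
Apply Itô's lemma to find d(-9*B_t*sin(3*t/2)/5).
d(-9*B_t*sin(3*t/2)/5) = (-27*B_t*cos(3*t/2)/10) dt + (-9*sin(3*t/2)/5) dB_t

Itô's formula for f(t, x): d f(t, B_t) = (f_t + (1/2) f_xx) dt + f_x dB_t. Compute partials of f(t, x) = -9*x*sin(3*t/2)/5:
  f_t(t,x)  = -27*x*cos(3*t/2)/10
  f_x(t,x)  = -9*sin(3*t/2)/5
  f_xx(t,x) = 0
Assemble drift = f_t + (1/2) f_xx = -27*x*cos(3*t/2)/10 and diffusion = f_x = -9*sin(3*t/2)/5. Substituting x = B_t:
  d(-9*B_t*sin(3*t/2)/5) = (-27*B_t*cos(3*t/2)/10) dt + (-9*sin(3*t/2)/5) dB_t.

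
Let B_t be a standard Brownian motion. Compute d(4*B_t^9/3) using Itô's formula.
d(4*B_t^9/3) = (48*B_t^7) dt + (12*B_t^8) dB_t

Itô's formula for f(B_t) gives d f(B_t) = f'(B_t) dB_t + (1/2) f''(B_t) dt. Compute derivatives of f(x) = 4*x^9/3:
  f'(x)  = 12*x^8
  f''(x) = 96*x^7
Substitute x = B_t and multiply the f'' term by 1/2:
  drift     = (1/2) * (96*x^7) evaluated at B_t = 48*B_t^7
  diffusion = (12*x^8) evaluated at B_t = 12*B_t^8
Therefore d(4*B_t^9/3) = (48*B_t^7) dt + (12*B_t^8) dB_t.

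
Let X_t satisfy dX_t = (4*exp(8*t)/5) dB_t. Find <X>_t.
<X>_t = exp(16*t)/25 - 1/25

For an Itô process dX_t = a(t) dt + b(t) dB_t, the quadratic variation is <X>_t = int_0^t b(s)^2 ds (the drift term does not contribute). Here b(s) = 4*exp(8*s)/5, so
  b(s)^2 = 16*exp(16*s)/25.
Integrating from 0 to t:
  <X>_t = int_0^t (16*exp(16*s)/25) ds = exp(16*t)/25 - 1/25.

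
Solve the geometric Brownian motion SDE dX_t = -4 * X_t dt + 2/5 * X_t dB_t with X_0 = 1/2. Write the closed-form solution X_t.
X_t = 1/2 * exp((-102/25) * t + (2/5) * B_t)

For GBM dX = mu X dt + sigma X dB with X_0 = x_0, apply Itô to Y = log X: dY = (mu - sigma^2/2) dt + sigma dB, so Y_t = log(x_0) + (mu - sigma^2/2) t + sigma B_t and hence X_t = x_0 * exp((mu - sigma^2/2) t + sigma B_t).
With mu = -4, sigma = 2/5, x_0 = 1/2, this gives:
  X_t = 1/2 * exp((-102/25) * t + (2/5) * B_t).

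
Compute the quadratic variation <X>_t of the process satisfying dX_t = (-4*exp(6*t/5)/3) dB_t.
<X>_t = 20*exp(12*t/5)/27 - 20/27

For an Itô process dX_t = a(t) dt + b(t) dB_t, the quadratic variation is <X>_t = int_0^t b(s)^2 ds (the drift term does not contribute). Here b(s) = -4*exp(6*s/5)/3, so
  b(s)^2 = 16*exp(12*s/5)/9.
Integrating from 0 to t:
  <X>_t = int_0^t (16*exp(12*s/5)/9) ds = 20*exp(12*t/5)/27 - 20/27.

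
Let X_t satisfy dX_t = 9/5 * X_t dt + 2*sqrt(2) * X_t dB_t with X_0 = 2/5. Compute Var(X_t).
Var(X_t) = 4*(exp(8*t) - 1)*exp(18*t/5)/25

For GBM dX = mu X dt + sigma X dB with X_0 = x_0, apply Itô to Y = log X: dY = (mu - sigma^2/2) dt + sigma dB, so Y_t = log(x_0) + (mu - sigma^2/2) t + sigma B_t and hence X_t = x_0 * exp((mu - sigma^2/2) t + sigma B_t).
With mu = 9/5, sigma = 2*sqrt(2), x_0 = 2/5, this gives:
  X_t = 2/5 * exp((-11/5) * t + (2*sqrt(2)) * B_t).
Since sigma*B_t ~ Normal(0, sigma^2 t), E[exp(sigma*B_t)] = exp(sigma^2 t / 2); so E[X_t] = x_0 * exp((mu - sigma^2/2) t) * exp(sigma^2 t / 2) = x_0 * exp(mu t) = 2*exp(9*t/5)/5.
Var(X_t) = E[X_t^2] - (E[X_t])^2 = x_0^2 * exp(2 mu t) * (exp(sigma^2 t) - 1) = 4*(exp(8*t) - 1)*exp(18*t/5)/25.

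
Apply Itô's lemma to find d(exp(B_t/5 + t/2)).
d(exp(B_t/5 + t/2)) = (13*exp(B_t/5 + t/2)/25) dt + (exp(B_t/5 + t/2)/5) dB_t

Itô's formula for f(t, x): d f(t, B_t) = (f_t + (1/2) f_xx) dt + f_x dB_t. Compute partials of f(t, x) = exp(t/2 + x/5):
  f_t(t,x)  = exp(t/2 + x/5)/2
  f_x(t,x)  = exp(t/2 + x/5)/5
  f_xx(t,x) = exp(t/2 + x/5)/25
Assemble drift = f_t + (1/2) f_xx = 13*exp(t/2 + x/5)/25 and diffusion = f_x = exp(t/2 + x/5)/5. Substituting x = B_t:
  d(exp(B_t/5 + t/2)) = (13*exp(B_t/5 + t/2)/25) dt + (exp(B_t/5 + t/2)/5) dB_t.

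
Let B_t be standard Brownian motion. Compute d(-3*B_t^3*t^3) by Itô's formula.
d(-3*B_t^3*t^3) = (9*B_t*t^2*(-B_t^2 - t)) dt + (-9*B_t^2*t^3) dB_t

Itô's formula for f(t, x): d f(t, B_t) = (f_t + (1/2) f_xx) dt + f_x dB_t. Compute partials of f(t, x) = -3*t^3*x^3:
  f_t(t,x)  = -9*t^2*x^3
  f_x(t,x)  = -9*t^3*x^2
  f_xx(t,x) = -18*t^3*x
Assemble drift = f_t + (1/2) f_xx = 9*t^2*x*(-t - x^2) and diffusion = f_x = -9*t^3*x^2. Substituting x = B_t:
  d(-3*B_t^3*t^3) = (9*B_t*t^2*(-B_t^2 - t)) dt + (-9*B_t^2*t^3) dB_t.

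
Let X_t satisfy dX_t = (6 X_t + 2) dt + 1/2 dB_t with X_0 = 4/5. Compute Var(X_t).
Var(X_t) = exp(12*t)/48 - 1/48

The variance V(t) = Var(X_t) satisfies V'(t) = 2 a V(t) + c^2 with V(0) = 0 (drift coefficient is linear in X, diffusion is constant). With a = 6, c = 1/2, the solution is
  V(t) = (c^2 / (2 a)) * (exp(2 a t) - 1)
       = ((1/2)^2 / (2*6)) * (exp(12 t) - 1)
       = exp(12*t)/48 - 1/48.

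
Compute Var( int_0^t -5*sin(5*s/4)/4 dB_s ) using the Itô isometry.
Var = 25*t/32 - 5*sin(5*t/2)/16

The Itô integral of a deterministic integrand f(s) has mean 0 because each increment f(s) * (B_{s+ds} - B_s) has mean 0. By the Itô isometry:
  Var( int_0^t f(s) dB_s ) = E[ (int_0^t f(s) dB_s)^2 ] = int_0^t f(s)^2 ds.
Here f(s) = -5*sin(5*s/4)/4, so f(s)^2 = 25*sin(5*s/4)^2/16. Integrate:
  int_0^t (25*sin(5*s/4)^2/16) ds = 25*t/32 - 5*sin(5*t/2)/16.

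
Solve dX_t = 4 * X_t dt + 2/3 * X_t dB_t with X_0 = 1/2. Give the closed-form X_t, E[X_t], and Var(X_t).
X_t = 1/2 * exp((34/9) t + (2/3) B_t); E[X_t] = exp(4*t)/2; Var(X_t) = (exp(4*t/9) - 1)*exp(8*t)/4

For GBM dX = mu X dt + sigma X dB with X_0 = x_0, apply Itô to Y = log X: dY = (mu - sigma^2/2) dt + sigma dB, so Y_t = log(x_0) + (mu - sigma^2/2) t + sigma B_t and hence X_t = x_0 * exp((mu - sigma^2/2) t + sigma B_t).
With mu = 4, sigma = 2/3, x_0 = 1/2, this gives:
  X_t = 1/2 * exp((34/9) * t + (2/3) * B_t).
Since sigma*B_t ~ Normal(0, sigma^2 t), E[exp(sigma*B_t)] = exp(sigma^2 t / 2); so E[X_t] = x_0 * exp((mu - sigma^2/2) t) * exp(sigma^2 t / 2) = x_0 * exp(mu t) = exp(4*t)/2.
Var(X_t) = E[X_t^2] - (E[X_t])^2 = x_0^2 * exp(2 mu t) * (exp(sigma^2 t) - 1) = (exp(4*t/9) - 1)*exp(8*t)/4.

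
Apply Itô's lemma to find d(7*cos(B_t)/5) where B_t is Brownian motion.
d(7*cos(B_t)/5) = (-7*cos(B_t)/10) dt + (-7*sin(B_t)/5) dB_t

Itô's formula for f(B_t) gives d f(B_t) = f'(B_t) dB_t + (1/2) f''(B_t) dt. Compute derivatives of f(x) = 7*cos(x)/5:
  f'(x)  = -7*sin(x)/5
  f''(x) = -7*cos(x)/5
Substitute x = B_t and multiply the f'' term by 1/2:
  drift     = (1/2) * (-7*cos(x)/5) evaluated at B_t = -7*cos(B_t)/10
  diffusion = (-7*sin(x)/5) evaluated at B_t = -7*sin(B_t)/5
Therefore d(7*cos(B_t)/5) = (-7*cos(B_t)/10) dt + (-7*sin(B_t)/5) dB_t.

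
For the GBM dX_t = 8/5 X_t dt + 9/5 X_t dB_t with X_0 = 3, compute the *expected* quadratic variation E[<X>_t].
E[<X>_t] = 729*exp(161*t/25)/161 - 729/161

<X>_t = int_0^t ((9/5) * X_s)^2 ds. Taking expectation inside the integral: E[<X>_t] = (9/5)^2 * int_0^t E[X_s^2] ds. For GBM, E[X_s^2] = x_0^2 * exp((2 mu + sigma^2) s). Integrating:
  E[<X>_t] = (9/5)^2 * 3^2 * (exp((2*(8/5) + (9/5)^2) t) - 1) / (2*(8/5) + (9/5)^2)
           = (9/5)^2 * 3^2 * (exp((161/25) t) - 1) / (161/25) = 729*exp(161*t/25)/161 - 729/161.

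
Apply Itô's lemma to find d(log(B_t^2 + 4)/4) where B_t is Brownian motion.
d(log(B_t^2 + 4)/4) = ((4 - B_t^2)/(4*(B_t^2 + 4)^2)) dt + (B_t/(2*(B_t^2 + 4))) dB_t

Itô's formula for f(B_t) gives d f(B_t) = f'(B_t) dB_t + (1/2) f''(B_t) dt. Compute derivatives of f(x) = log(x^2 + 4)/4:
  f'(x)  = x/(2*(x^2 + 4))
  f''(x) = (4 - x^2)/(2*(x^2 + 4)^2)
Substitute x = B_t and multiply the f'' term by 1/2:
  drift     = (1/2) * ((4 - x^2)/(2*(x^2 + 4)^2)) evaluated at B_t = (4 - B_t^2)/(4*(B_t^2 + 4)^2)
  diffusion = (x/(2*(x^2 + 4))) evaluated at B_t = B_t/(2*(B_t^2 + 4))
Therefore d(log(B_t^2 + 4)/4) = ((4 - B_t^2)/(4*(B_t^2 + 4)^2)) dt + (B_t/(2*(B_t^2 + 4))) dB_t.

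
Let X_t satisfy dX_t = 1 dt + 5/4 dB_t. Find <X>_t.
<X>_t = 25*t/16

For an Itô process dX_t = a(t) dt + b(t) dB_t, the quadratic variation is <X>_t = int_0^t b(s)^2 ds (the drift term does not contribute). Here b(s) = 5/4, so
  b(s)^2 = 25/16.
Integrating from 0 to t:
  <X>_t = int_0^t (25/16) ds = 25*t/16.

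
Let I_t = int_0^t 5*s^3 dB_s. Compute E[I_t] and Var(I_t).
E[I_t] = 0; Var(I_t) = 25*t^7/7

The Itô integral of a deterministic integrand f(s) has mean 0 because each increment f(s) * (B_{s+ds} - B_s) has mean 0. By the Itô isometry:
  Var( int_0^t f(s) dB_s ) = E[ (int_0^t f(s) dB_s)^2 ] = int_0^t f(s)^2 ds.
Here f(s) = 5*s^3, so f(s)^2 = 25*s^6. Integrate:
  int_0^t (25*s^6) ds = 25*t^7/7.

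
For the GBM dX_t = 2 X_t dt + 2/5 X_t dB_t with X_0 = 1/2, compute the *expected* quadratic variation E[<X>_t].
E[<X>_t] = exp(104*t/25)/104 - 1/104

<X>_t = int_0^t ((2/5) * X_s)^2 ds. Taking expectation inside the integral: E[<X>_t] = (2/5)^2 * int_0^t E[X_s^2] ds. For GBM, E[X_s^2] = x_0^2 * exp((2 mu + sigma^2) s). Integrating:
  E[<X>_t] = (2/5)^2 * (1/2)^2 * (exp((2*2 + (2/5)^2) t) - 1) / (2*2 + (2/5)^2)
           = (2/5)^2 * (1/2)^2 * (exp((104/25) t) - 1) / (104/25) = exp(104*t/25)/104 - 1/104.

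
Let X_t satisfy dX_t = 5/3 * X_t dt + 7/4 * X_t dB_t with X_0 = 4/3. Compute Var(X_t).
Var(X_t) = 16*(exp(49*t/16) - 1)*exp(10*t/3)/9

For GBM dX = mu X dt + sigma X dB with X_0 = x_0, apply Itô to Y = log X: dY = (mu - sigma^2/2) dt + sigma dB, so Y_t = log(x_0) + (mu - sigma^2/2) t + sigma B_t and hence X_t = x_0 * exp((mu - sigma^2/2) t + sigma B_t).
With mu = 5/3, sigma = 7/4, x_0 = 4/3, this gives:
  X_t = 4/3 * exp((13/96) * t + (7/4) * B_t).
Since sigma*B_t ~ Normal(0, sigma^2 t), E[exp(sigma*B_t)] = exp(sigma^2 t / 2); so E[X_t] = x_0 * exp((mu - sigma^2/2) t) * exp(sigma^2 t / 2) = x_0 * exp(mu t) = 4*exp(5*t/3)/3.
Var(X_t) = E[X_t^2] - (E[X_t])^2 = x_0^2 * exp(2 mu t) * (exp(sigma^2 t) - 1) = 16*(exp(49*t/16) - 1)*exp(10*t/3)/9.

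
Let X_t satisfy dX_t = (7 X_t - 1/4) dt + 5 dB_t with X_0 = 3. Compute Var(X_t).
Var(X_t) = 25*exp(14*t)/14 - 25/14

The variance V(t) = Var(X_t) satisfies V'(t) = 2 a V(t) + c^2 with V(0) = 0 (drift coefficient is linear in X, diffusion is constant). With a = 7, c = 5, the solution is
  V(t) = (c^2 / (2 a)) * (exp(2 a t) - 1)
       = (5^2 / (2*7)) * (exp(14 t) - 1)
       = 25*exp(14*t)/14 - 25/14.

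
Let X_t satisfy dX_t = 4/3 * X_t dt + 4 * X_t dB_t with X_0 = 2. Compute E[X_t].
E[X_t] = 2*exp(4*t/3)

For GBM dX = mu X dt + sigma X dB with X_0 = x_0, apply Itô to Y = log X: dY = (mu - sigma^2/2) dt + sigma dB, so Y_t = log(x_0) + (mu - sigma^2/2) t + sigma B_t and hence X_t = x_0 * exp((mu - sigma^2/2) t + sigma B_t).
With mu = 4/3, sigma = 4, x_0 = 2, this gives:
  X_t = 2 * exp((-20/3) * t + (4) * B_t).
Since sigma*B_t ~ Normal(0, sigma^2 t), E[exp(sigma*B_t)] = exp(sigma^2 t / 2); so E[X_t] = x_0 * exp((mu - sigma^2/2) t) * exp(sigma^2 t / 2) = x_0 * exp(mu t) = 2*exp(4*t/3).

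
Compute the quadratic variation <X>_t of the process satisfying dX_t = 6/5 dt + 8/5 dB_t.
<X>_t = 64*t/25

For an Itô process dX_t = a(t) dt + b(t) dB_t, the quadratic variation is <X>_t = int_0^t b(s)^2 ds (the drift term does not contribute). Here b(s) = 8/5, so
  b(s)^2 = 64/25.
Integrating from 0 to t:
  <X>_t = int_0^t (64/25) ds = 64*t/25.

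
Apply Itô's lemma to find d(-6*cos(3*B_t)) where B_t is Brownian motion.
d(-6*cos(3*B_t)) = (27*cos(3*B_t)) dt + (18*sin(3*B_t)) dB_t

Itô's formula for f(B_t) gives d f(B_t) = f'(B_t) dB_t + (1/2) f''(B_t) dt. Compute derivatives of f(x) = -6*cos(3*x):
  f'(x)  = 18*sin(3*x)
  f''(x) = 54*cos(3*x)
Substitute x = B_t and multiply the f'' term by 1/2:
  drift     = (1/2) * (54*cos(3*x)) evaluated at B_t = 27*cos(3*B_t)
  diffusion = (18*sin(3*x)) evaluated at B_t = 18*sin(3*B_t)
Therefore d(-6*cos(3*B_t)) = (27*cos(3*B_t)) dt + (18*sin(3*B_t)) dB_t.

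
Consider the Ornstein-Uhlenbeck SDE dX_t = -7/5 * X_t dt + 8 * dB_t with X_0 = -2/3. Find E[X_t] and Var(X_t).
E[X_t] = -2*exp(-7*t/5)/3; Var(X_t) = 160/7 - 160*exp(-14*t/5)/7

The OU SDE dX = -theta X dt + sigma dB admits the integrating factor exp(theta t): d(exp(theta t) X_t) = sigma exp(theta t) dB_t. Integrating from 0 to t:
  X_t = x_0 * exp(-theta t) + sigma * int_0^t exp(-theta (t-s)) dB_s.
The Itô integral has mean 0 and (by the Itô isometry) variance sigma^2 * int_0^t exp(-2 theta (t - s)) ds = sigma^2 * (1 - exp(-2 theta t)) / (2 theta).
With theta = 7/5, sigma = 8, x_0 = -2/3:
  E[X_t] = -2/3 * exp(-7/5 t) = -2*exp(-7*t/5)/3
  Var(X_t) = (8)^2 * (1 - exp(-2*7/5 t)) / (2 * 7/5) = 160/7 - 160*exp(-14*t/5)/7.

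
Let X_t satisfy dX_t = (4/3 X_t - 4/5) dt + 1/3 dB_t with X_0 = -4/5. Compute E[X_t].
E[X_t] = 3/5 - 7*exp(4*t/3)/5

Taking expectations and using E[dB_t] = 0, the mean m(t) = E[X_t] satisfies the ODE m'(t) = a m(t) + b with m(0) = x_0. With a = 4/3, b = -4/5, x_0 = -4/5, the solution is
  m(t) = x_0 * exp(a t) + (b/a) * (exp(a t) - 1)
       = (-4/5) * exp((4/3) t) + ((-4/5)/(4/3)) * (exp((4/3) t) - 1)
       = 3/5 - 7*exp(4*t/3)/5.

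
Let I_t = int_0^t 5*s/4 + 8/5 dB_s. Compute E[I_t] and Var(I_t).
E[I_t] = 0; Var(I_t) = t*(625*t^2 + 2400*t + 3072)/1200

The Itô integral of a deterministic integrand f(s) has mean 0 because each increment f(s) * (B_{s+ds} - B_s) has mean 0. By the Itô isometry:
  Var( int_0^t f(s) dB_s ) = E[ (int_0^t f(s) dB_s)^2 ] = int_0^t f(s)^2 ds.
Here f(s) = 5*s/4 + 8/5, so f(s)^2 = (25*s + 32)^2/400. Integrate:
  int_0^t ((25*s + 32)^2/400) ds = t*(625*t^2 + 2400*t + 3072)/1200.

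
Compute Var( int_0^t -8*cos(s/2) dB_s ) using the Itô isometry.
Var = 32*t + 32*sin(t)

The Itô integral of a deterministic integrand f(s) has mean 0 because each increment f(s) * (B_{s+ds} - B_s) has mean 0. By the Itô isometry:
  Var( int_0^t f(s) dB_s ) = E[ (int_0^t f(s) dB_s)^2 ] = int_0^t f(s)^2 ds.
Here f(s) = -8*cos(s/2), so f(s)^2 = 64*cos(s/2)^2. Integrate:
  int_0^t (64*cos(s/2)^2) ds = 32*t + 32*sin(t).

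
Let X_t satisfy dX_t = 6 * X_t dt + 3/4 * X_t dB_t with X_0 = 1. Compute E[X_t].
E[X_t] = exp(6*t)

For GBM dX = mu X dt + sigma X dB with X_0 = x_0, apply Itô to Y = log X: dY = (mu - sigma^2/2) dt + sigma dB, so Y_t = log(x_0) + (mu - sigma^2/2) t + sigma B_t and hence X_t = x_0 * exp((mu - sigma^2/2) t + sigma B_t).
With mu = 6, sigma = 3/4, x_0 = 1, this gives:
  X_t = 1 * exp((183/32) * t + (3/4) * B_t).
Since sigma*B_t ~ Normal(0, sigma^2 t), E[exp(sigma*B_t)] = exp(sigma^2 t / 2); so E[X_t] = x_0 * exp((mu - sigma^2/2) t) * exp(sigma^2 t / 2) = x_0 * exp(mu t) = exp(6*t).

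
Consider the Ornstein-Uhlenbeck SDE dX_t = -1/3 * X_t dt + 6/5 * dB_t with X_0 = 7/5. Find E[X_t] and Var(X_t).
E[X_t] = 7*exp(-t/3)/5; Var(X_t) = 54/25 - 54*exp(-2*t/3)/25

The OU SDE dX = -theta X dt + sigma dB admits the integrating factor exp(theta t): d(exp(theta t) X_t) = sigma exp(theta t) dB_t. Integrating from 0 to t:
  X_t = x_0 * exp(-theta t) + sigma * int_0^t exp(-theta (t-s)) dB_s.
The Itô integral has mean 0 and (by the Itô isometry) variance sigma^2 * int_0^t exp(-2 theta (t - s)) ds = sigma^2 * (1 - exp(-2 theta t)) / (2 theta).
With theta = 1/3, sigma = 6/5, x_0 = 7/5:
  E[X_t] = 7/5 * exp(-1/3 t) = 7*exp(-t/3)/5
  Var(X_t) = (6/5)^2 * (1 - exp(-2*1/3 t)) / (2 * 1/3) = 54/25 - 54*exp(-2*t/3)/25.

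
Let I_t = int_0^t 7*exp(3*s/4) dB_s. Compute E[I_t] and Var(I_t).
E[I_t] = 0; Var(I_t) = 98*exp(3*t/2)/3 - 98/3

The Itô integral of a deterministic integrand f(s) has mean 0 because each increment f(s) * (B_{s+ds} - B_s) has mean 0. By the Itô isometry:
  Var( int_0^t f(s) dB_s ) = E[ (int_0^t f(s) dB_s)^2 ] = int_0^t f(s)^2 ds.
Here f(s) = 7*exp(3*s/4), so f(s)^2 = 49*exp(3*s/2). Integrate:
  int_0^t (49*exp(3*s/2)) ds = 98*exp(3*t/2)/3 - 98/3.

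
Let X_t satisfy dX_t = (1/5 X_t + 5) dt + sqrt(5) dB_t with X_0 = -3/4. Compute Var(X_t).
Var(X_t) = 25*exp(2*t/5)/2 - 25/2

The variance V(t) = Var(X_t) satisfies V'(t) = 2 a V(t) + c^2 with V(0) = 0 (drift coefficient is linear in X, diffusion is constant). With a = 1/5, c = sqrt(5), the solution is
  V(t) = (c^2 / (2 a)) * (exp(2 a t) - 1)
       = (sqrt(5)^2 / (2*(1/5))) * (exp((2/5) t) - 1)
       = 25*exp(2*t/5)/2 - 25/2.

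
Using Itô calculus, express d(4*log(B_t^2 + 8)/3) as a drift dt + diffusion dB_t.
d(4*log(B_t^2 + 8)/3) = (4*(8 - B_t^2)/(3*(B_t^2 + 8)^2)) dt + (8*B_t/(3*(B_t^2 + 8))) dB_t

Itô's formula for f(B_t) gives d f(B_t) = f'(B_t) dB_t + (1/2) f''(B_t) dt. Compute derivatives of f(x) = 4*log(x^2 + 8)/3:
  f'(x)  = 8*x/(3*(x^2 + 8))
  f''(x) = 8*(8 - x^2)/(3*(x^2 + 8)^2)
Substitute x = B_t and multiply the f'' term by 1/2:
  drift     = (1/2) * (8*(8 - x^2)/(3*(x^2 + 8)^2)) evaluated at B_t = 4*(8 - B_t^2)/(3*(B_t^2 + 8)^2)
  diffusion = (8*x/(3*(x^2 + 8))) evaluated at B_t = 8*B_t/(3*(B_t^2 + 8))
Therefore d(4*log(B_t^2 + 8)/3) = (4*(8 - B_t^2)/(3*(B_t^2 + 8)^2)) dt + (8*B_t/(3*(B_t^2 + 8))) dB_t.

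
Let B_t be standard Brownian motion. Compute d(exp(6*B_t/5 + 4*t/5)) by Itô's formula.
d(exp(6*B_t/5 + 4*t/5)) = (38*exp(6*B_t/5 + 4*t/5)/25) dt + (6*exp(6*B_t/5 + 4*t/5)/5) dB_t

Itô's formula for f(t, x): d f(t, B_t) = (f_t + (1/2) f_xx) dt + f_x dB_t. Compute partials of f(t, x) = exp(4*t/5 + 6*x/5):
  f_t(t,x)  = 4*exp(4*t/5 + 6*x/5)/5
  f_x(t,x)  = 6*exp(4*t/5 + 6*x/5)/5
  f_xx(t,x) = 36*exp(4*t/5 + 6*x/5)/25
Assemble drift = f_t + (1/2) f_xx = 38*exp(4*t/5 + 6*x/5)/25 and diffusion = f_x = 6*exp(4*t/5 + 6*x/5)/5. Substituting x = B_t:
  d(exp(6*B_t/5 + 4*t/5)) = (38*exp(6*B_t/5 + 4*t/5)/25) dt + (6*exp(6*B_t/5 + 4*t/5)/5) dB_t.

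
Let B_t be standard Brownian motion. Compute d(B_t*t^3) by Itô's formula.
d(B_t*t^3) = (3*B_t*t^2) dt + (t^3) dB_t

Itô's formula for f(t, x): d f(t, B_t) = (f_t + (1/2) f_xx) dt + f_x dB_t. Compute partials of f(t, x) = t^3*x:
  f_t(t,x)  = 3*t^2*x
  f_x(t,x)  = t^3
  f_xx(t,x) = 0
Assemble drift = f_t + (1/2) f_xx = 3*t^2*x and diffusion = f_x = t^3. Substituting x = B_t:
  d(B_t*t^3) = (3*B_t*t^2) dt + (t^3) dB_t.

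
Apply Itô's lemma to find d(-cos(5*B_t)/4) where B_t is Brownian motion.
d(-cos(5*B_t)/4) = (25*cos(5*B_t)/8) dt + (5*sin(5*B_t)/4) dB_t

Itô's formula for f(B_t) gives d f(B_t) = f'(B_t) dB_t + (1/2) f''(B_t) dt. Compute derivatives of f(x) = -cos(5*x)/4:
  f'(x)  = 5*sin(5*x)/4
  f''(x) = 25*cos(5*x)/4
Substitute x = B_t and multiply the f'' term by 1/2:
  drift     = (1/2) * (25*cos(5*x)/4) evaluated at B_t = 25*cos(5*B_t)/8
  diffusion = (5*sin(5*x)/4) evaluated at B_t = 5*sin(5*B_t)/4
Therefore d(-cos(5*B_t)/4) = (25*cos(5*B_t)/8) dt + (5*sin(5*B_t)/4) dB_t.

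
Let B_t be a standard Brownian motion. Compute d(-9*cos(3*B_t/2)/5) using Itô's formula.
d(-9*cos(3*B_t/2)/5) = (81*cos(3*B_t/2)/40) dt + (27*sin(3*B_t/2)/10) dB_t

Itô's formula for f(B_t) gives d f(B_t) = f'(B_t) dB_t + (1/2) f''(B_t) dt. Compute derivatives of f(x) = -9*cos(3*x/2)/5:
  f'(x)  = 27*sin(3*x/2)/10
  f''(x) = 81*cos(3*x/2)/20
Substitute x = B_t and multiply the f'' term by 1/2:
  drift     = (1/2) * (81*cos(3*x/2)/20) evaluated at B_t = 81*cos(3*B_t/2)/40
  diffusion = (27*sin(3*x/2)/10) evaluated at B_t = 27*sin(3*B_t/2)/10
Therefore d(-9*cos(3*B_t/2)/5) = (81*cos(3*B_t/2)/40) dt + (27*sin(3*B_t/2)/10) dB_t.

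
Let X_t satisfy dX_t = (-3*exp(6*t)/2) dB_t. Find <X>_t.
<X>_t = 3*exp(12*t)/16 - 3/16

For an Itô process dX_t = a(t) dt + b(t) dB_t, the quadratic variation is <X>_t = int_0^t b(s)^2 ds (the drift term does not contribute). Here b(s) = -3*exp(6*s)/2, so
  b(s)^2 = 9*exp(12*s)/4.
Integrating from 0 to t:
  <X>_t = int_0^t (9*exp(12*s)/4) ds = 3*exp(12*t)/16 - 3/16.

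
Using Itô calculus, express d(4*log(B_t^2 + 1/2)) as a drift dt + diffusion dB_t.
d(4*log(B_t^2 + 1/2)) = (8*(1 - 2*B_t^2)/(2*B_t^2 + 1)^2) dt + (16*B_t/(2*B_t^2 + 1)) dB_t

Itô's formula for f(B_t) gives d f(B_t) = f'(B_t) dB_t + (1/2) f''(B_t) dt. Compute derivatives of f(x) = 4*log(x^2 + 1/2):
  f'(x)  = 16*x/(2*x^2 + 1)
  f''(x) = 16*(1 - 2*x^2)/(2*x^2 + 1)^2
Substitute x = B_t and multiply the f'' term by 1/2:
  drift     = (1/2) * (16*(1 - 2*x^2)/(2*x^2 + 1)^2) evaluated at B_t = 8*(1 - 2*B_t^2)/(2*B_t^2 + 1)^2
  diffusion = (16*x/(2*x^2 + 1)) evaluated at B_t = 16*B_t/(2*B_t^2 + 1)
Therefore d(4*log(B_t^2 + 1/2)) = (8*(1 - 2*B_t^2)/(2*B_t^2 + 1)^2) dt + (16*B_t/(2*B_t^2 + 1)) dB_t.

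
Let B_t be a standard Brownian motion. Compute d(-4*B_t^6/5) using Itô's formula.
d(-4*B_t^6/5) = (-12*B_t^4) dt + (-24*B_t^5/5) dB_t

Itô's formula for f(B_t) gives d f(B_t) = f'(B_t) dB_t + (1/2) f''(B_t) dt. Compute derivatives of f(x) = -4*x^6/5:
  f'(x)  = -24*x^5/5
  f''(x) = -24*x^4
Substitute x = B_t and multiply the f'' term by 1/2:
  drift     = (1/2) * (-24*x^4) evaluated at B_t = -12*B_t^4
  diffusion = (-24*x^5/5) evaluated at B_t = -24*B_t^5/5
Therefore d(-4*B_t^6/5) = (-12*B_t^4) dt + (-24*B_t^5/5) dB_t.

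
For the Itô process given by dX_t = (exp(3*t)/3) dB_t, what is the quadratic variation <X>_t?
<X>_t = exp(6*t)/54 - 1/54

For an Itô process dX_t = a(t) dt + b(t) dB_t, the quadratic variation is <X>_t = int_0^t b(s)^2 ds (the drift term does not contribute). Here b(s) = exp(3*s)/3, so
  b(s)^2 = exp(6*s)/9.
Integrating from 0 to t:
  <X>_t = int_0^t (exp(6*s)/9) ds = exp(6*t)/54 - 1/54.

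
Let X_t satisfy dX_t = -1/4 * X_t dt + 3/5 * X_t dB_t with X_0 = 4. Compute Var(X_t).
Var(X_t) = (16*exp(9*t/25) - 16)*exp(-t/2)

For GBM dX = mu X dt + sigma X dB with X_0 = x_0, apply Itô to Y = log X: dY = (mu - sigma^2/2) dt + sigma dB, so Y_t = log(x_0) + (mu - sigma^2/2) t + sigma B_t and hence X_t = x_0 * exp((mu - sigma^2/2) t + sigma B_t).
With mu = -1/4, sigma = 3/5, x_0 = 4, this gives:
  X_t = 4 * exp((-43/100) * t + (3/5) * B_t).
Since sigma*B_t ~ Normal(0, sigma^2 t), E[exp(sigma*B_t)] = exp(sigma^2 t / 2); so E[X_t] = x_0 * exp((mu - sigma^2/2) t) * exp(sigma^2 t / 2) = x_0 * exp(mu t) = 4*exp(-t/4).
Var(X_t) = E[X_t^2] - (E[X_t])^2 = x_0^2 * exp(2 mu t) * (exp(sigma^2 t) - 1) = (16*exp(9*t/25) - 16)*exp(-t/2).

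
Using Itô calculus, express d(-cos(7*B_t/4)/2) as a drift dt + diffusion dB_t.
d(-cos(7*B_t/4)/2) = (49*cos(7*B_t/4)/64) dt + (7*sin(7*B_t/4)/8) dB_t

Itô's formula for f(B_t) gives d f(B_t) = f'(B_t) dB_t + (1/2) f''(B_t) dt. Compute derivatives of f(x) = -cos(7*x/4)/2:
  f'(x)  = 7*sin(7*x/4)/8
  f''(x) = 49*cos(7*x/4)/32
Substitute x = B_t and multiply the f'' term by 1/2:
  drift     = (1/2) * (49*cos(7*x/4)/32) evaluated at B_t = 49*cos(7*B_t/4)/64
  diffusion = (7*sin(7*x/4)/8) evaluated at B_t = 7*sin(7*B_t/4)/8
Therefore d(-cos(7*B_t/4)/2) = (49*cos(7*B_t/4)/64) dt + (7*sin(7*B_t/4)/8) dB_t.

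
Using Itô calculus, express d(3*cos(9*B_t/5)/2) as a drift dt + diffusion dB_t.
d(3*cos(9*B_t/5)/2) = (-243*cos(9*B_t/5)/100) dt + (-27*sin(9*B_t/5)/10) dB_t

Itô's formula for f(B_t) gives d f(B_t) = f'(B_t) dB_t + (1/2) f''(B_t) dt. Compute derivatives of f(x) = 3*cos(9*x/5)/2:
  f'(x)  = -27*sin(9*x/5)/10
  f''(x) = -243*cos(9*x/5)/50
Substitute x = B_t and multiply the f'' term by 1/2:
  drift     = (1/2) * (-243*cos(9*x/5)/50) evaluated at B_t = -243*cos(9*B_t/5)/100
  diffusion = (-27*sin(9*x/5)/10) evaluated at B_t = -27*sin(9*B_t/5)/10
Therefore d(3*cos(9*B_t/5)/2) = (-243*cos(9*B_t/5)/100) dt + (-27*sin(9*B_t/5)/10) dB_t.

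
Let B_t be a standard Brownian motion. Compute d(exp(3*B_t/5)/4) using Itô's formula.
d(exp(3*B_t/5)/4) = (9*exp(3*B_t/5)/200) dt + (3*exp(3*B_t/5)/20) dB_t

Itô's formula for f(B_t) gives d f(B_t) = f'(B_t) dB_t + (1/2) f''(B_t) dt. Compute derivatives of f(x) = exp(3*x/5)/4:
  f'(x)  = 3*exp(3*x/5)/20
  f''(x) = 9*exp(3*x/5)/100
Substitute x = B_t and multiply the f'' term by 1/2:
  drift     = (1/2) * (9*exp(3*x/5)/100) evaluated at B_t = 9*exp(3*B_t/5)/200
  diffusion = (3*exp(3*x/5)/20) evaluated at B_t = 3*exp(3*B_t/5)/20
Therefore d(exp(3*B_t/5)/4) = (9*exp(3*B_t/5)/200) dt + (3*exp(3*B_t/5)/20) dB_t.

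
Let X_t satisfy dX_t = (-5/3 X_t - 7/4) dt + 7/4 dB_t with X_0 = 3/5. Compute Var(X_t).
Var(X_t) = 147/160 - 147*exp(-10*t/3)/160

The variance V(t) = Var(X_t) satisfies V'(t) = 2 a V(t) + c^2 with V(0) = 0 (drift coefficient is linear in X, diffusion is constant). With a = -5/3, c = 7/4, the solution is
  V(t) = (c^2 / (2 a)) * (exp(2 a t) - 1)
       = ((7/4)^2 / (2*(-5/3))) * (exp((-10/3) t) - 1)
       = 147/160 - 147*exp(-10*t/3)/160.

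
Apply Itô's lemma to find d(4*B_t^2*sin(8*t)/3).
d(4*B_t^2*sin(8*t)/3) = (32*B_t^2*cos(8*t)/3 + 4*sin(8*t)/3) dt + (8*B_t*sin(8*t)/3) dB_t

Itô's formula for f(t, x): d f(t, B_t) = (f_t + (1/2) f_xx) dt + f_x dB_t. Compute partials of f(t, x) = 4*x^2*sin(8*t)/3:
  f_t(t,x)  = 32*x^2*cos(8*t)/3
  f_x(t,x)  = 8*x*sin(8*t)/3
  f_xx(t,x) = 8*sin(8*t)/3
Assemble drift = f_t + (1/2) f_xx = 32*x^2*cos(8*t)/3 + 4*sin(8*t)/3 and diffusion = f_x = 8*x*sin(8*t)/3. Substituting x = B_t:
  d(4*B_t^2*sin(8*t)/3) = (32*B_t^2*cos(8*t)/3 + 4*sin(8*t)/3) dt + (8*B_t*sin(8*t)/3) dB_t.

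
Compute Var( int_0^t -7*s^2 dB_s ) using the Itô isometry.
Var = 49*t^5/5

The Itô integral of a deterministic integrand f(s) has mean 0 because each increment f(s) * (B_{s+ds} - B_s) has mean 0. By the Itô isometry:
  Var( int_0^t f(s) dB_s ) = E[ (int_0^t f(s) dB_s)^2 ] = int_0^t f(s)^2 ds.
Here f(s) = -7*s^2, so f(s)^2 = 49*s^4. Integrate:
  int_0^t (49*s^4) ds = 49*t^5/5.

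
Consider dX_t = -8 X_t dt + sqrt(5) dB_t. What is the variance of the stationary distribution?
lim Var(X_t) = 5/16

The OU SDE dX = -theta X dt + sigma dB admits the integrating factor exp(theta t): d(exp(theta t) X_t) = sigma exp(theta t) dB_t. Integrating from 0 to t gives X_t = x_0 * exp(-theta t) + sigma * int_0^t exp(-theta (t-s)) dB_s for any initial x_0. The Itô integral has variance (by the Itô isometry) sigma^2 * int_0^t exp(-2 theta (t - s)) ds = sigma^2 * (1 - exp(-2 theta t)) / (2 theta), independent of x_0.
With theta = 8, sigma = sqrt(5):
  Var(X_t) = (sqrt(5))^2 * (1 - exp(-2*8 t)) / (2 * 8) = 5/16 - 5*exp(-16*t)/16.
As t -> infinity, exp(-2*8 t) -> 0, so the stationary variance is sigma^2 / (2 theta) = 5/16.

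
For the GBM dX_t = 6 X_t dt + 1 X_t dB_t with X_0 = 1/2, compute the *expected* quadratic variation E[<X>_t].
E[<X>_t] = exp(13*t)/52 - 1/52

<X>_t = int_0^t (1 * X_s)^2 ds. Taking expectation inside the integral: E[<X>_t] = 1^2 * int_0^t E[X_s^2] ds. For GBM, E[X_s^2] = x_0^2 * exp((2 mu + sigma^2) s). Integrating:
  E[<X>_t] = 1^2 * (1/2)^2 * (exp((2*6 + 1^2) t) - 1) / (2*6 + 1^2)
           = 1^2 * (1/2)^2 * (exp(13 t) - 1) / 13 = exp(13*t)/52 - 1/52.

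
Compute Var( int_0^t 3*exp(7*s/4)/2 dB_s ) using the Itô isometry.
Var = 9*exp(7*t/2)/14 - 9/14

The Itô integral of a deterministic integrand f(s) has mean 0 because each increment f(s) * (B_{s+ds} - B_s) has mean 0. By the Itô isometry:
  Var( int_0^t f(s) dB_s ) = E[ (int_0^t f(s) dB_s)^2 ] = int_0^t f(s)^2 ds.
Here f(s) = 3*exp(7*s/4)/2, so f(s)^2 = 9*exp(7*s/2)/4. Integrate:
  int_0^t (9*exp(7*s/2)/4) ds = 9*exp(7*t/2)/14 - 9/14.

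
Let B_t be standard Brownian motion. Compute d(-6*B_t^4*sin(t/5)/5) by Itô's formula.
d(-6*B_t^4*sin(t/5)/5) = (-6*B_t^2*(B_t^2*cos(t/5) + 30*sin(t/5))/25) dt + (-24*B_t^3*sin(t/5)/5) dB_t

Itô's formula for f(t, x): d f(t, B_t) = (f_t + (1/2) f_xx) dt + f_x dB_t. Compute partials of f(t, x) = -6*x^4*sin(t/5)/5:
  f_t(t,x)  = -6*x^4*cos(t/5)/25
  f_x(t,x)  = -24*x^3*sin(t/5)/5
  f_xx(t,x) = -72*x^2*sin(t/5)/5
Assemble drift = f_t + (1/2) f_xx = -6*x^2*(x^2*cos(t/5) + 30*sin(t/5))/25 and diffusion = f_x = -24*x^3*sin(t/5)/5. Substituting x = B_t:
  d(-6*B_t^4*sin(t/5)/5) = (-6*B_t^2*(B_t^2*cos(t/5) + 30*sin(t/5))/25) dt + (-24*B_t^3*sin(t/5)/5) dB_t.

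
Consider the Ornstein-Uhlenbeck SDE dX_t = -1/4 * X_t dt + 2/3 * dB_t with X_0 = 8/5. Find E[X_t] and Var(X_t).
E[X_t] = 8*exp(-t/4)/5; Var(X_t) = 8/9 - 8*exp(-t/2)/9

The OU SDE dX = -theta X dt + sigma dB admits the integrating factor exp(theta t): d(exp(theta t) X_t) = sigma exp(theta t) dB_t. Integrating from 0 to t:
  X_t = x_0 * exp(-theta t) + sigma * int_0^t exp(-theta (t-s)) dB_s.
The Itô integral has mean 0 and (by the Itô isometry) variance sigma^2 * int_0^t exp(-2 theta (t - s)) ds = sigma^2 * (1 - exp(-2 theta t)) / (2 theta).
With theta = 1/4, sigma = 2/3, x_0 = 8/5:
  E[X_t] = 8/5 * exp(-1/4 t) = 8*exp(-t/4)/5
  Var(X_t) = (2/3)^2 * (1 - exp(-2*1/4 t)) / (2 * 1/4) = 8/9 - 8*exp(-t/2)/9.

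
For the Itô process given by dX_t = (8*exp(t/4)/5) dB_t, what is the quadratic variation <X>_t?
<X>_t = 128*exp(t/2)/25 - 128/25

For an Itô process dX_t = a(t) dt + b(t) dB_t, the quadratic variation is <X>_t = int_0^t b(s)^2 ds (the drift term does not contribute). Here b(s) = 8*exp(s/4)/5, so
  b(s)^2 = 64*exp(s/2)/25.
Integrating from 0 to t:
  <X>_t = int_0^t (64*exp(s/2)/25) ds = 128*exp(t/2)/25 - 128/25.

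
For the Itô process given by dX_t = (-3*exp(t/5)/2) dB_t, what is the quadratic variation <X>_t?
<X>_t = 45*exp(2*t/5)/8 - 45/8

For an Itô process dX_t = a(t) dt + b(t) dB_t, the quadratic variation is <X>_t = int_0^t b(s)^2 ds (the drift term does not contribute). Here b(s) = -3*exp(s/5)/2, so
  b(s)^2 = 9*exp(2*s/5)/4.
Integrating from 0 to t:
  <X>_t = int_0^t (9*exp(2*s/5)/4) ds = 45*exp(2*t/5)/8 - 45/8.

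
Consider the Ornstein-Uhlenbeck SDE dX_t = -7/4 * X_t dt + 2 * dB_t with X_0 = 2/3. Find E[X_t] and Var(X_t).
E[X_t] = 2*exp(-7*t/4)/3; Var(X_t) = 8/7 - 8*exp(-7*t/2)/7

The OU SDE dX = -theta X dt + sigma dB admits the integrating factor exp(theta t): d(exp(theta t) X_t) = sigma exp(theta t) dB_t. Integrating from 0 to t:
  X_t = x_0 * exp(-theta t) + sigma * int_0^t exp(-theta (t-s)) dB_s.
The Itô integral has mean 0 and (by the Itô isometry) variance sigma^2 * int_0^t exp(-2 theta (t - s)) ds = sigma^2 * (1 - exp(-2 theta t)) / (2 theta).
With theta = 7/4, sigma = 2, x_0 = 2/3:
  E[X_t] = 2/3 * exp(-7/4 t) = 2*exp(-7*t/4)/3
  Var(X_t) = (2)^2 * (1 - exp(-2*7/4 t)) / (2 * 7/4) = 8/7 - 8*exp(-7*t/2)/7.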